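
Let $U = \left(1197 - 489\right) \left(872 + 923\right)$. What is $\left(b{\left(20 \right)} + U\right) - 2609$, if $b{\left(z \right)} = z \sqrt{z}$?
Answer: $1268251 + 40 \sqrt{5} \approx 1.2683 \cdot 10^{6}$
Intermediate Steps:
$U = 1270860$ ($U = 708 \cdot 1795 = 1270860$)
$b{\left(z \right)} = z^{\frac{3}{2}}$
$\left(b{\left(20 \right)} + U\right) - 2609 = \left(20^{\frac{3}{2}} + 1270860\right) - 2609 = \left(40 \sqrt{5} + 1270860\right) - 2609 = \left(1270860 + 40 \sqrt{5}\right) - 2609 = 1268251 + 40 \sqrt{5}$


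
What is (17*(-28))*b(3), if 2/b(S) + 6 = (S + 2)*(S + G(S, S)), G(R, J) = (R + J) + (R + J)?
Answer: -952/69 ≈ -13.797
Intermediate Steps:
G(R, J) = 2*J + 2*R (G(R, J) = (J + R) + (J + R) = 2*J + 2*R)
b(S) = 2/(-6 + 5*S*(2 + S)) (b(S) = 2/(-6 + (S + 2)*(S + (2*S + 2*S))) = 2/(-6 + (2 + S)*(S + 4*S)) = 2/(-6 + (2 + S)*(5*S)) = 2/(-6 + 5*S*(2 + S)))
(17*(-28))*b(3) = (17*(-28))*(2/(-6 + 5*3**2 + 10*3)) = -952/(-6 + 5*9 + 30) = -952/(-6 + 45 + 30) = -952/69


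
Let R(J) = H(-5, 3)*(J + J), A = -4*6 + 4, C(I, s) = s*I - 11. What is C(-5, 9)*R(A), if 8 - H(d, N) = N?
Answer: 11200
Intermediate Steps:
H(d, N) = 8 - N
C(I, s) = -11 + I*s (C(I, s) = I*s - 11 = -11 + I*s)
A = -20 (A = -24 + 4 = -20)
R(J) = 10*J (R(J) = (8 - 1*3)*(J + J) = (8 - 3)*(2*J) = 5*(2*J) = 10*J)
C(-5, 9)*R(A) = (-11 - 5*9)*(10*(-20)) = (-11 - 45)*(-200) = -56*(-200) = 11200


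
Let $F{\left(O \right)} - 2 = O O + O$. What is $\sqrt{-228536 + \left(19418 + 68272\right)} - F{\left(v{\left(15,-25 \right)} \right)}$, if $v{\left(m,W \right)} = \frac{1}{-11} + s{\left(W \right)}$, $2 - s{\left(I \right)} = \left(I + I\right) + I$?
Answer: $- \frac{725264}{121} + i \sqrt{140846} \approx -5993.9 + 375.29 i$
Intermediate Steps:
$s{\left(I \right)} = 2 - 3 I$ ($s{\left(I \right)} = 2 - \left(\left(I + I\right) + I\right) = 2 - \left(2 I + I\right) = 2 - 3 I$)
$v{\left(m,W \right)} = \frac{21}{11} - 3 W$ ($v{\left(m,W \right)} = \frac{1}{-11} - \left(-2 + 3 W\right) = - \frac{1}{11} - \left(-2 + 3 W\right) = \frac{21}{11} - 3 W$)
$F{\left(O \right)} = 2 + O + O^{2}$ ($F{\left(O \right)} = 2 + \left(O O + O\right) = 2 + \left(O^{2} + O\right) = 2 + \left(O + O^{2}\right) = 2 + O + O^{2}$)
$\sqrt{-228536 + \left(19418 + 68272\right)} - F{\left(v{\left(15,-25 \right)} \right)} = \sqrt{-228536 + \left(19418 + 68272\right)} - \left(2 + \left(\frac{21}{11} - -75\right) + \left(\frac{21}{11} - -75\right)^{2}\right) = \sqrt{-228536 + 87690} - \left(2 + \left(\frac{21}{11} + 75\right) + \left(\frac{21}{11} + 75\right)^{2}\right) = \sqrt{-140846} - \left(2 + \frac{846}{11} + \left(\frac{846}{11}\right)^{2}\right) = i \sqrt{140846} - \left(2 + \frac{846}{11} + \frac{715716}{121}\right) = i \sqrt{140846} - \frac{725264}{121} = - \frac{725264}{121} + i \sqrt{140846}$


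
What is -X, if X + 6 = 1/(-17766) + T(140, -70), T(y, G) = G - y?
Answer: 3837457/17766 ≈ 216.00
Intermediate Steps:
X = -3837457/17766 (X = -6 + (1/(-17766) + (-70 - 1*140)) = -6 + (-1/17766 + (-70 - 140)) = -6 + (-1/17766 - 210) = -6 - 3730861/17766 = -3837457/17766 ≈ -216.00)
-X = -1*(-3837457/17766) = 3837457/17766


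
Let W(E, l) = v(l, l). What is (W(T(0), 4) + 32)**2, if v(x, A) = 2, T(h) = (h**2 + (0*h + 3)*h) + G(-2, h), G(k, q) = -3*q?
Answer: 1156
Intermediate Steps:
T(h) = h**2 (T(h) = (h**2 + (0*h + 3)*h) - 3*h = (h**2 + (0 + 3)*h) - 3*h = (h**2 + 3*h) - 3*h = h**2)
W(E, l) = 2
(W(T(0), 4) + 32)**2 = (2 + 32)**2 = 34**2 = 1156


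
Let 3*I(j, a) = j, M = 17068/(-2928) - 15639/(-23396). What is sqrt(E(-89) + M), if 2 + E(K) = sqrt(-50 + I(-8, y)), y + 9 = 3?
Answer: sqrt(-32816041476294 + 1527580686252*I*sqrt(474))/2140734 ≈ 1.2318 + 2.9459*I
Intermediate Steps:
y = -6 (y = -9 + 3 = -6)
M = -11047873/2140734 (M = 17068*(-1/2928) - 15639*(-1/23396) = -4267/732 + 15639/23396 = -11047873/2140734 ≈ -5.1608)
I(j, a) = j/3
E(K) = -2 + I*sqrt(474)/3 (E(K) = -2 + sqrt(-50 + (1/3)*(-8)) = -2 + sqrt(-50 - 8/3) = -2 + sqrt(-158/3) = -2 + I*sqrt(474)/3)
sqrt(E(-89) + M) = sqrt((-2 + I*sqrt(474)/3) - 11047873/2140734) = sqrt(-15329341/2140734 + I*sqrt(474)/3)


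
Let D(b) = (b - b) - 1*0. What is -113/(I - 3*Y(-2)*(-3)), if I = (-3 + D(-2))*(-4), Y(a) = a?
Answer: 113/6 ≈ 18.833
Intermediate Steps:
D(b) = 0 (D(b) = 0 + 0 = 0)
I = 12 (I = (-3 + 0)*(-4) = -3*(-4) = 12)
-113/(I - 3*Y(-2)*(-3)) = -113/(12 - 3*(-2)*(-3)) = -113/(12 + 6*(-3)) = -113/(12 - 18) = -113/(-6) = -1/6*(-113) = 113/6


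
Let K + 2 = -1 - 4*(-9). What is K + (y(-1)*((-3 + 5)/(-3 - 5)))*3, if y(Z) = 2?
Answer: 63/2 ≈ 31.500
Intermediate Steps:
K = 33 (K = -2 + (-1 - 4*(-9)) = -2 + (-1 + 36) = -2 + 35 = 33)
K + (y(-1)*((-3 + 5)/(-3 - 5)))*3 = 33 + (2*((-3 + 5)/(-3 - 5)))*3 = 33 + (2*(2/(-8)))*3 = 33 + (2*(2*(-⅛)))*3 = 33 + (2*(-¼))*3 = 33 - ½*3 = 33 - 3/2 = 63/2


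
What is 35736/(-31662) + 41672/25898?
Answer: 32827328/68331873 ≈ 0.48041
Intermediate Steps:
35736/(-31662) + 41672/25898 = 35736*(-1/31662) + 41672*(1/25898) = -5956/5277 + 20836/12949 = 32827328/68331873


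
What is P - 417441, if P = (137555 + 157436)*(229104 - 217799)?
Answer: 3334455814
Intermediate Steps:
P = 3334873255 (P = 294991*11305 = 3334873255)
P - 417441 = 3334873255 - 417441 = 3334455814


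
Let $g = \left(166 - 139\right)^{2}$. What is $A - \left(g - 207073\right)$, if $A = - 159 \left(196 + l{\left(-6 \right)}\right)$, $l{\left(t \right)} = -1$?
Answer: $175339$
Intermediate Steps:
$g = 729$ ($g = 27^{2} = 729$)
$A = -31005$ ($A = - 159 \left(196 - 1\right) = \left(-159\right) 195 = -31005$)
$A - \left(g - 207073\right) = -31005 - \left(729 - 207073\right) = -31005 - -206344 = -31005 + 206344 = 175339$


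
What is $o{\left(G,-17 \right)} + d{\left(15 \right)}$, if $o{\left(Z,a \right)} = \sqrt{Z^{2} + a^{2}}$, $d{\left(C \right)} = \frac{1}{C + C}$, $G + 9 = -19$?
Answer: $\frac{1}{30} + \sqrt{1073} \approx 32.79$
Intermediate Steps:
$G = -28$ ($G = -9 - 19 = -28$)
$d{\left(C \right)} = \frac{1}{2 C}$
$o{\left(G,-17 \right)} + d{\left(15 \right)} = \sqrt{\left(-28\right)^{2} + \left(-17\right)^{2}} + \frac{1}{2 \cdot 15} = \sqrt{784 + 289} + \frac{1}{2} \cdot \frac{1}{15} = \sqrt{1073} + \frac{1}{30} = \frac{1}{30} + \sqrt{1073}$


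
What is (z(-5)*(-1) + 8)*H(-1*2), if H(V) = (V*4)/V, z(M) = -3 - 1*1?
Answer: 48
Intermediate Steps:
z(M) = -4 (z(M) = -3 - 1 = -4)
H(V) = 4 (H(V) = (4*V)/V = 4)
(z(-5)*(-1) + 8)*H(-1*2) = (-4*(-1) + 8)*4 = (4 + 8)*4 = 12*4 = 48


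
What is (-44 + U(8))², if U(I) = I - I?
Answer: 1936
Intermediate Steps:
U(I) = 0
(-44 + U(8))² = (-44 + 0)² = (-44)² = 1936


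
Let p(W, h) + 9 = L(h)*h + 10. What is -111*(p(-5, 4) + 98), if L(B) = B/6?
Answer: -11285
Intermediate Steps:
L(B) = B/6 (L(B) = B*(⅙) = B/6)
p(W, h) = 1 + h²/6 (p(W, h) = -9 + ((h/6)*h + 10) = -9 + (h²/6 + 10) = -9 + (10 + h²/6) = 1 + h²/6)
-111*(p(-5, 4) + 98) = -111*((1 + (⅙)*4²) + 98) = -111*((1 + (⅙)*16) + 98) = -111*((1 + 8/3) + 98) = -111*(11/3 + 98) = -111*305/3 = -11285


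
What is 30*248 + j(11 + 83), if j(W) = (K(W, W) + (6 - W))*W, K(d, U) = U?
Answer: 8004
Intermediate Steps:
j(W) = 6*W (j(W) = (W + (6 - W))*W = 6*W)
30*248 + j(11 + 83) = 30*248 + 6*(11 + 83) = 7440 + 6*94 = 7440 + 564 = 8004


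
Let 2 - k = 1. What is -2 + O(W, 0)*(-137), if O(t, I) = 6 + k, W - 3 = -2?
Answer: -961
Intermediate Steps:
W = 1 (W = 3 - 2 = 1)
k = 1 (k = 2 - 1*1 = 2 - 1 = 1)
O(t, I) = 7 (O(t, I) = 6 + 1 = 7)
-2 + O(W, 0)*(-137) = -2 + 7*(-137) = -2 - 959 = -961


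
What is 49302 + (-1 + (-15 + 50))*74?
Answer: 51818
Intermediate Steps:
49302 + (-1 + (-15 + 50))*74 = 49302 + (-1 + 35)*74 = 49302 + 34*74 = 49302 + 2516 = 51818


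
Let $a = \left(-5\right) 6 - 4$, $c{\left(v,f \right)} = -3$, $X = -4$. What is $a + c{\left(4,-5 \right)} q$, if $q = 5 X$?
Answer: $26$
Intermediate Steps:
$a = -34$ ($a = -30 - 4 = -34$)
$q = -20$ ($q = 5 \left(-4\right) = -20$)
$a + c{\left(4,-5 \right)} q = -34 - -60 = -34 + 60 = 26$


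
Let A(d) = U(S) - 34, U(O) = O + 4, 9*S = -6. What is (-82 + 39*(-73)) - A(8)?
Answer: -8695/3 ≈ -2898.3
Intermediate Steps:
S = -⅔ (S = (⅑)*(-6) = -⅔ ≈ -0.66667)
U(O) = 4 + O
A(d) = -92/3 (A(d) = (4 - ⅔) - 34 = 10/3 - 34 = -92/3)
(-82 + 39*(-73)) - A(8) = (-82 + 39*(-73)) - 1*(-92/3) = (-82 - 2847) + 92/3 = -2929 + 92/3 = -8695/3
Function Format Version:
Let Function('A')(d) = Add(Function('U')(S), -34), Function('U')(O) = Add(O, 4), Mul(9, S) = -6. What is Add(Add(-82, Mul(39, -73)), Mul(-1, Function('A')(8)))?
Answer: Rational(-8695, 3) ≈ -2898.3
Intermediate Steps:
S = Rational(-2, 3) (S = Mul(Rational(1, 9), -6) = Rational(-2, 3) ≈ -0.66667)
Function('U')(O) = Add(4, O)
Function('A')(d) = Rational(-92, 3) (Function('A')(d) = Add(Add(4, Rational(-2, 3)), -34) = Add(Rational(10, 3), -34) = Rational(-92, 3))
Add(Add(-82, Mul(39, -73)), Mul(-1, Function('A')(8))) = Add(Add(-82, Mul(39, -73)), Mul(-1, Rational(-92, 3))) = Add(Add(-82, -2847), Rational(92, 3)) = Add(-2929, Rational(92, 3)) = Rational(-8695, 3)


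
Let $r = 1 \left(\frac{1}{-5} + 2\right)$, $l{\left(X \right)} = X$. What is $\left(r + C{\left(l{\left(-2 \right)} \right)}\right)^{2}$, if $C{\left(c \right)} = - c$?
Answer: $\frac{361}{25} \approx 14.44$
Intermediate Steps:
$r = \frac{9}{5}$ ($r = 1 \left(- \frac{1}{5} + 2\right) = 1 \cdot \frac{9}{5} = \frac{9}{5} \approx 1.8$)
$\left(r + C{\left(l{\left(-2 \right)} \right)}\right)^{2} = \left(\frac{9}{5} - -2\right)^{2} = \left(\frac{9}{5} + 2\right)^{2} = \left(\frac{19}{5}\right)^{2} = \frac{361}{25}$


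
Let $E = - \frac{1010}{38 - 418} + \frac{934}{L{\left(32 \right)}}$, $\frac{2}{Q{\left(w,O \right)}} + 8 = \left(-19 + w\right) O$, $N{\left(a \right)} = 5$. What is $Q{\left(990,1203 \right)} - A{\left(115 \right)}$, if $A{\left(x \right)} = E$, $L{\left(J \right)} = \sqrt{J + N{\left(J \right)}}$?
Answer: $- \frac{117978529}{44387990} - \frac{934 \sqrt{37}}{37} \approx -156.21$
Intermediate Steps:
$Q{\left(w,O \right)} = \frac{2}{-8 + O \left(-19 + w\right)}$ ($Q{\left(w,O \right)} = \frac{2}{-8 + \left(-19 + w\right) O} = \frac{2}{-8 + O \left(-19 + w\right)}$)
$L{\left(J \right)} = \sqrt{5 + J}$ ($L{\left(J \right)} = \sqrt{J + 5} = \sqrt{5 + J}$)
$E = \frac{101}{38} + \frac{934 \sqrt{37}}{37}$ ($E = - \frac{1010}{38 - 418} + \frac{934}{\sqrt{5 + 32}} = - \frac{1010}{-380} + \frac{934}{\sqrt{37}} = \left(-1010\right) \left(- \frac{1}{380}\right) + 934 \frac{\sqrt{37}}{37} = \frac{101}{38} + \frac{934 \sqrt{37}}{37} \approx 156.21$)
$A{\left(x \right)} = \frac{101}{38} + \frac{934 \sqrt{37}}{37}$
$Q{\left(990,1203 \right)} - A{\left(115 \right)} = \frac{2}{-8 - 22857 + 1203 \cdot 990} - \left(\frac{101}{38} + \frac{934 \sqrt{37}}{37}\right) = \frac{2}{-8 - 22857 + 1190970} - \left(\frac{101}{38} + \frac{934 \sqrt{37}}{37}\right) = \frac{2}{1168105} - \left(\frac{101}{38} + \frac{934 \sqrt{37}}{37}\right) = - \frac{117978529}{44387990} - \frac{934 \sqrt{37}}{37}$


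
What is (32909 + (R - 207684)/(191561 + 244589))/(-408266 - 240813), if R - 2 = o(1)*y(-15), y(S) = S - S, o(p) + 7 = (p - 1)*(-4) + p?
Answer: -7176526334/141547902925 ≈ -0.050700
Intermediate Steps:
o(p) = -3 - 3*p (o(p) = -7 + ((p - 1)*(-4) + p) = -7 + ((-1 + p)*(-4) + p) = -7 + ((4 - 4*p) + p) = -7 + (4 - 3*p) = -3 - 3*p)
y(S) = 0
R = 2 (R = 2 + (-3 - 3*1)*0 = 2 + (-3 - 3)*0 = 2 - 6*0 = 2 + 0 = 2)
(32909 + (R - 207684)/(191561 + 244589))/(-408266 - 240813) = (32909 + (2 - 207684)/(191561 + 244589))/(-408266 - 240813) = (32909 - 207682/436150)/(-649079) = (32909 - 207682*1/436150)*(-1/649079) = (32909 - 103841/218075)*(-1/649079) = (7176526334/218075)*(-1/649079) = -7176526334/141547902925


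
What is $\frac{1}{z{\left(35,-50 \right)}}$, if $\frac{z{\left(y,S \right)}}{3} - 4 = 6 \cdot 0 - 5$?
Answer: $- \frac{1}{3} \approx -0.33333$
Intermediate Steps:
$z{\left(y,S \right)} = -3$ ($z{\left(y,S \right)} = 12 + 3 \left(6 \cdot 0 - 5\right) = 12 + 3 \left(0 - 5\right) = 12 + 3 \left(-5\right) = 12 - 15 = -3$)
$\frac{1}{z{\left(35,-50 \right)}} = \frac{1}{-3} = - \frac{1}{3}$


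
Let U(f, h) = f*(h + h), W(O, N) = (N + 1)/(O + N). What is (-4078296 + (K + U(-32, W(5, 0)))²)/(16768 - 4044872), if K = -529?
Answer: 94618719/100702600 ≈ 0.93959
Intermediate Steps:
W(O, N) = (1 + N)/(N + O)
U(f, h) = 2*f*h (U(f, h) = f*(2*h) = 2*f*h)
(-4078296 + (K + U(-32, W(5, 0)))²)/(16768 - 4044872) = (-4078296 + (-529 + 2*(-32)*((1 + 0)/(0 + 5)))²)/(16768 - 4044872) = (-4078296 + (-529 + 2*(-32)*(1/5))²)/(-4028104) = (-4078296 + (-529 + 2*(-32)*((⅕)*1))²)*(-1/4028104) = (-4078296 + (-529 + 2*(-32)*(⅕))²)*(-1/4028104) = (-4078296 + (-529 - 64/5)²)*(-1/4028104) = (-4078296 + (-2709/5)²)*(-1/4028104) = (-4078296 + 7338681/25)*(-1/4028104) = -94618719/25*(-1/4028104) = 94618719/100702600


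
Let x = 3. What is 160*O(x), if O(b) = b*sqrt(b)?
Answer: 480*sqrt(3) ≈ 831.38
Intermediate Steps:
O(b) = b**(3/2)
160*O(x) = 160*3**(3/2) = 160*(3*sqrt(3)) = 480*sqrt(3)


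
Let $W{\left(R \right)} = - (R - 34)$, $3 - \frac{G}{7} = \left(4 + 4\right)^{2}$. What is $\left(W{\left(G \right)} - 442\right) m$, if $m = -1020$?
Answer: $-19380$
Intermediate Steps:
$G = -427$ ($G = 21 - 7 \left(4 + 4\right)^{2} = 21 - 7 \cdot 8^{2} = 21 - 448 = -427$)
$W{\left(R \right)} = 34 - R$ ($W{\left(R \right)} = - (-34 + R) = 34 - R$)
$\left(W{\left(G \right)} - 442\right) m = \left(\left(34 - -427\right) - 442\right) \left(-1020\right) = \left(\left(34 + 427\right) - 442\right) \left(-1020\right) = \left(461 - 442\right) \left(-1020\right) = 19 \left(-1020\right) = -19380$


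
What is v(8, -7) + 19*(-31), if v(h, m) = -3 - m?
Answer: -585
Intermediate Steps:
v(8, -7) + 19*(-31) = (-3 - 1*(-7)) + 19*(-31) = (-3 + 7) - 589 = 4 - 589 = -585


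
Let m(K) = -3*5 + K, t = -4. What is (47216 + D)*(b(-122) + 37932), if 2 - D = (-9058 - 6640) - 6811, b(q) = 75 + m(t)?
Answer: 2648789276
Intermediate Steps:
m(K) = -15 + K
b(q) = 56 (b(q) = 75 + (-15 - 4) = 75 - 19 = 56)
D = 22511 (D = 2 - ((-9058 - 6640) - 6811) = 2 - (-15698 - 6811) = 2 - 1*(-22509) = 2 + 22509 = 22511)
(47216 + D)*(b(-122) + 37932) = (47216 + 22511)*(56 + 37932) = 69727*37988 = 2648789276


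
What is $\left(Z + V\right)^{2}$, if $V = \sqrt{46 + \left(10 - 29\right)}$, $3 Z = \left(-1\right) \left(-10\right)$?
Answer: $\frac{343}{9} + 20 \sqrt{3} \approx 72.752$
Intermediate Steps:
$Z = \frac{10}{3}$ ($Z = \frac{\left(-1\right) \left(-10\right)}{3} = \frac{1}{3} \cdot 10 = \frac{10}{3} \approx 3.3333$)
$V = 3 \sqrt{3}$ ($V = \sqrt{46 + \left(10 - 29\right)} = \sqrt{46 - 19} = \sqrt{27} = 3 \sqrt{3} \approx 5.1962$)
$\left(Z + V\right)^{2} = \left(\frac{10}{3} + 3 \sqrt{3}\right)^{2}$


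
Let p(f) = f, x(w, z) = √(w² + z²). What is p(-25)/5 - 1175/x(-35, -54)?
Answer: -5 - 1175*√4141/4141 ≈ -23.259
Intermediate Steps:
p(-25)/5 - 1175/x(-35, -54) = -25/5 - 1175/√((-35)² + (-54)²) = -25*⅕ - 1175/√(1225 + 2916) = -5 - 1175*√4141/4141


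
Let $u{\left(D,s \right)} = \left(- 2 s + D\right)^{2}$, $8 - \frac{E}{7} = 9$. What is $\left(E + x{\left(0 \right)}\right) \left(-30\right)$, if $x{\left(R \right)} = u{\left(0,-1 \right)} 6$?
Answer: $-510$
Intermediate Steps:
$E = -7$ ($E = 56 - 63 = -7$)
$u{\left(D,s \right)} = \left(D - 2 s\right)^{2}$
$x{\left(R \right)} = 24$ ($x{\left(R \right)} = \left(0 - -2\right)^{2} \cdot 6 = \left(0 + 2\right)^{2} \cdot 6 = 2^{2} \cdot 6 = 4 \cdot 6 = 24$)
$\left(E + x{\left(0 \right)}\right) \left(-30\right) = \left(-7 + 24\right) \left(-30\right) = 17 \left(-30\right) = -510$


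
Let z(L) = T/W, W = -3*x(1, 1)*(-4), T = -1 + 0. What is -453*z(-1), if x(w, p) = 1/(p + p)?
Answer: 151/2 ≈ 75.500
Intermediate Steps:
x(w, p) = 1/(2*p)
T = -1
W = 6 (W = -3/(2*1)*(-4) = -3/2*(-4) = 6)
z(L) = -1/6
-453*z(-1) = -453*(-1/6) = 151/2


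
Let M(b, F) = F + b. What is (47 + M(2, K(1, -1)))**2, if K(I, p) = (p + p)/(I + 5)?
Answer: 21316/9 ≈ 2368.4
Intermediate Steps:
K(I, p) = 2*p/(5 + I) (K(I, p) = (2*p)/(5 + I) = 2*p/(5 + I))
(47 + M(2, K(1, -1)))**2 = (47 + (2*(-1)/(5 + 1) + 2))**2 = (47 + (2*(-1)/6 + 2))**2 = (47 + (2*(-1)*(1/6) + 2))**2 = (47 + (-1/3 + 2))**2 = (47 + 5/3)**2 = (146/3)**2 = 21316/9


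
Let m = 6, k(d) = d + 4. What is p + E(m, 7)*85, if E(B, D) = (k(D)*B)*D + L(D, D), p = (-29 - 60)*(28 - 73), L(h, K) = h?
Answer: 43870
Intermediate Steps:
k(d) = 4 + d
p = 4005 (p = -89*(-45) = 4005)
E(B, D) = D + B*D*(4 + D) (E(B, D) = ((4 + D)*B)*D + D = (B*(4 + D))*D + D = B*D*(4 + D) + D = D + B*D*(4 + D))
p + E(m, 7)*85 = 4005 + (7*(1 + 6*(4 + 7)))*85 = 4005 + (7*(1 + 6*11))*85 = 4005 + (7*(1 + 66))*85 = 4005 + (7*67)*85 = 4005 + 469*85 = 4005 + 39865 = 43870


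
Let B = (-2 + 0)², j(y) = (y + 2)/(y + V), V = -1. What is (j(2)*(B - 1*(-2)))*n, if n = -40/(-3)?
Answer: 320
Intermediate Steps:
j(y) = (2 + y)/(-1 + y) (j(y) = (y + 2)/(y - 1) = (2 + y)/(-1 + y))
B = 4 (B = (-2)² = 4)
n = 40/3 (n = -40*(-⅓) = 40/3 ≈ 13.333)
(j(2)*(B - 1*(-2)))*n = (((2 + 2)/(-1 + 2))*(4 - 1*(-2)))*(40/3) = ((4/1)*(4 + 2))*(40/3) = ((1*4)*6)*(40/3) = (4*6)*(40/3) = 24*(40/3) = 320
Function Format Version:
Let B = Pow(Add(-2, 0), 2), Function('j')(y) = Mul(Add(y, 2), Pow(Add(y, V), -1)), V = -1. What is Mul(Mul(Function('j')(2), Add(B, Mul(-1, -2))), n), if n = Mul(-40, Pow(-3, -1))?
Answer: 320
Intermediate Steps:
Function('j')(y) = Mul(Pow(Add(-1, y), -1), Add(2, y)) (Function('j')(y) = Mul(Add(y, 2), Pow(Add(y, -1), -1)) = Mul(Add(2, y), Pow(Add(-1, y), -1)) = Mul(Pow(Add(-1, y), -1), Add(2, y)))
B = 4 (B = Pow(-2, 2) = 4)
n = Rational(40, 3) (n = Mul(-40, Rational(-1, 3)) = Rational(40, 3) ≈ 13.333)
Mul(Mul(Function('j')(2), Add(B, Mul(-1, -2))), n) = Mul(Mul(Mul(Pow(Add(-1, 2), -1), Add(2, 2)), Add(4, Mul(-1, -2))), Rational(40, 3)) = Mul(Mul(Mul(Pow(1, -1), 4), Add(4, 2)), Rational(40, 3)) = Mul(Mul(Mul(1, 4), 6), Rational(40, 3)) = Mul(Mul(4, 6), Rational(40, 3)) = Mul(24, Rational(40, 3)) = 320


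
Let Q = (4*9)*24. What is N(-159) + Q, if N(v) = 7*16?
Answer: 976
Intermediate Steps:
N(v) = 112
Q = 864 (Q = 36*24 = 864)
N(-159) + Q = 112 + 864 = 976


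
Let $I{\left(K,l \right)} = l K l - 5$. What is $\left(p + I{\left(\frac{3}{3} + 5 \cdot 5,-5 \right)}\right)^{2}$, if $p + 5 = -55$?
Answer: $342225$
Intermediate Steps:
$p = -60$ ($p = -5 - 55 = -60$)
$I{\left(K,l \right)} = -5 + K l^{2}$ ($I{\left(K,l \right)} = K l l - 5 = K l^{2} - 5 = -5 + K l^{2}$)
$\left(p + I{\left(\frac{3}{3} + 5 \cdot 5,-5 \right)}\right)^{2} = \left(-60 - \left(5 - \left(\frac{3}{3} + 5 \cdot 5\right) \left(-5\right)^{2}\right)\right)^{2} = \left(-60 - \left(5 - \left(3 \cdot \frac{1}{3} + 25\right) 25\right)\right)^{2} = \left(-60 - \left(5 - \left(1 + 25\right) 25\right)\right)^{2} = \left(-60 + \left(-5 + 26 \cdot 25\right)\right)^{2} = \left(-60 + \left(-5 + 650\right)\right)^{2} = \left(-60 + 645\right)^{2} = 585^{2} = 342225$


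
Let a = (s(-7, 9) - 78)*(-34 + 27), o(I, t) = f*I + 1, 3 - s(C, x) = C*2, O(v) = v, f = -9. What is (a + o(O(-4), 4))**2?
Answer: 215296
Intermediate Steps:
s(C, x) = 3 - 2*C (s(C, x) = 3 - C*2 = 3 - 2*C)
o(I, t) = 1 - 9*I (o(I, t) = -9*I + 1 = 1 - 9*I)
a = 427 (a = ((3 - 2*(-7)) - 78)*(-34 + 27) = ((3 + 14) - 78)*(-7) = (17 - 78)*(-7) = -61*(-7) = 427)
(a + o(O(-4), 4))**2 = (427 + (1 - 9*(-4)))**2 = (427 + (1 + 36))**2 = (427 + 37)**2 = 464**2 = 215296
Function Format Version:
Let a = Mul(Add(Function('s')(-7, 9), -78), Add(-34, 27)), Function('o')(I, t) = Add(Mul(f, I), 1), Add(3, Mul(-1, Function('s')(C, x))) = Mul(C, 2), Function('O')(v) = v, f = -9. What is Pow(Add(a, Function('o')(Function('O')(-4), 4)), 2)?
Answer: 215296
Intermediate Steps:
Function('s')(C, x) = Add(3, Mul(-2, C)) (Function('s')(C, x) = Add(3, Mul(-1, Mul(C, 2))) = Add(3, Mul(-1, Mul(2, C))) = Add(3, Mul(-2, C)))
Function('o')(I, t) = Add(1, Mul(-9, I)) (Function('o')(I, t) = Add(Mul(-9, I), 1) = Add(1, Mul(-9, I)))
a = 427 (a = Mul(Add(Add(3, Mul(-2, -7)), -78), Add(-34, 27)) = Mul(Add(Add(3, 14), -78), -7) = Mul(Add(17, -78), -7) = Mul(-61, -7) = 427)
Pow(Add(a, Function('o')(Function('O')(-4), 4)), 2) = Pow(Add(427, Add(1, Mul(-9, -4))), 2) = Pow(Add(427, Add(1, 36)), 2) = Pow(Add(427, 37), 2) = Pow(464, 2) = 215296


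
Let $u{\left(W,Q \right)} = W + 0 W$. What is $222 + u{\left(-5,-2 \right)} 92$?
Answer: $-238$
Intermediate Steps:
$u{\left(W,Q \right)} = W$ ($u{\left(W,Q \right)} = W + 0 = W$)
$222 + u{\left(-5,-2 \right)} 92 = 222 - 460 = -238$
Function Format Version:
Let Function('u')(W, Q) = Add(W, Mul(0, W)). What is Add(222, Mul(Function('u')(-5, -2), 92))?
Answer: -238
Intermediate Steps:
Function('u')(W, Q) = W (Function('u')(W, Q) = Add(W, 0) = W)
Add(222, Mul(Function('u')(-5, -2), 92)) = Add(222, Mul(-5, 92)) = Add(222, -460) = -238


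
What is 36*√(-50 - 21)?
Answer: 36*I*√71 ≈ 303.34*I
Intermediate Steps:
36*√(-50 - 21) = 36*√(-71) = 36*(I*√71) = 36*I*√71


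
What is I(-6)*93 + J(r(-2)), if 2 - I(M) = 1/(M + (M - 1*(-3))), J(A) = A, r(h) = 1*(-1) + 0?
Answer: 586/3 ≈ 195.33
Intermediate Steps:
r(h) = -1 (r(h) = -1 + 0 = -1)
I(M) = 2 - 1/(3 + 2*M) (I(M) = 2 - 1/(M + (M - 1*(-3))) = 2 - 1/(M + (M + 3)) = 2 - 1/(M + (3 + M)) = 2 - 1/(3 + 2*M))
I(-6)*93 + J(r(-2)) = ((5 + 4*(-6))/(3 + 2*(-6)))*93 - 1 = ((5 - 24)/(3 - 12))*93 - 1 = (-19/(-9))*93 - 1 = -⅑*(-19)*93 - 1 = (19/9)*93 - 1 = 589/3 - 1 = 586/3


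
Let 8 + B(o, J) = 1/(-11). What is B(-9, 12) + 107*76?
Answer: 89363/11 ≈ 8123.9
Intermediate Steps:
B(o, J) = -89/11 (B(o, J) = -8 + 1/(-11) = -8 - 1/11 = -89/11)
B(-9, 12) + 107*76 = -89/11 + 107*76 = -89/11 + 8132 = 89363/11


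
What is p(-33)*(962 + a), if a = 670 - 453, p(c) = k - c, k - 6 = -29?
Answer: 11790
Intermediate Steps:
k = -23 (k = 6 - 29 = -23)
p(c) = -23 - c
a = 217
p(-33)*(962 + a) = (-23 - 1*(-33))*(962 + 217) = (-23 + 33)*1179 = 10*1179 = 11790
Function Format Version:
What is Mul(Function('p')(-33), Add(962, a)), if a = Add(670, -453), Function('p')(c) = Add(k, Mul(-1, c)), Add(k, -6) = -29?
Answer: 11790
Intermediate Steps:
k = -23 (k = Add(6, -29) = -23)
Function('p')(c) = Add(-23, Mul(-1, c))
a = 217
Mul(Function('p')(-33), Add(962, a)) = Mul(Add(-23, Mul(-1, -33)), Add(962, 217)) = Mul(Add(-23, 33), 1179) = Mul(10, 1179) = 11790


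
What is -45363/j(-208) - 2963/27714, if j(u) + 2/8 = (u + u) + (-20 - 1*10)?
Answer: 1674490591/16489830 ≈ 101.55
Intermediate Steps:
j(u) = -121/4 + 2*u (j(u) = -¼ + ((u + u) + (-20 - 1*10)) = -¼ + (2*u + (-20 - 10)) = -¼ + (2*u - 30) = -¼ + (-30 + 2*u) = -121/4 + 2*u)
-45363/j(-208) - 2963/27714 = -45363/(-121/4 + 2*(-208)) - 2963/27714 = -45363/(-121/4 - 416) - 2963*1/27714 = -45363/(-1785/4) - 2963/27714 = -45363*(-4/1785) - 2963/27714 = 60484/595 - 2963/27714 = 1674490591/16489830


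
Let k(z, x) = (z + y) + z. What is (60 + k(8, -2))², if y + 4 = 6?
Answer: 6084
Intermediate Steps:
y = 2 (y = -4 + 6 = 2)
k(z, x) = 2 + 2*z (k(z, x) = (z + 2) + z = (2 + z) + z = 2 + 2*z)
(60 + k(8, -2))² = (60 + (2 + 2*8))² = (60 + (2 + 16))² = (60 + 18)² = 78² = 6084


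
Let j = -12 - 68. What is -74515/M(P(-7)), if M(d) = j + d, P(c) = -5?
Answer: 14903/17 ≈ 876.65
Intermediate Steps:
j = -80
M(d) = -80 + d
-74515/M(P(-7)) = -74515/(-80 - 5) = -74515/(-85) = -74515*(-1/85) = 14903/17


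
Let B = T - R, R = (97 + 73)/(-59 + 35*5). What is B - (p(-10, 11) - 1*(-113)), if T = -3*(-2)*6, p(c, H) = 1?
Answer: -4609/58 ≈ -79.466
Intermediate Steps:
T = 36 (T = 6*6 = 36)
R = 85/58 (R = 170/(-59 + 175) = 170/116 = 170*(1/116) = 85/58 ≈ 1.4655)
B = 2003/58 (B = 36 - 1*85/58 = 36 - 85/58 = 2003/58 ≈ 34.534)
B - (p(-10, 11) - 1*(-113)) = 2003/58 - (1 - 1*(-113)) = 2003/58 - (1 + 113) = 2003/58 - 1*114 = 2003/58 - 114 = -4609/58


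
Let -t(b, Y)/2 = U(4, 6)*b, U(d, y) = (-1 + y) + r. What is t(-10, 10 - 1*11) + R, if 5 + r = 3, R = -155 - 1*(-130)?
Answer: 35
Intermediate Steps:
R = -25 (R = -155 + 130 = -25)
r = -2 (r = -5 + 3 = -2)
U(d, y) = -3 + y (U(d, y) = (-1 + y) - 2 = -3 + y)
t(b, Y) = -6*b (t(b, Y) = -2*(-3 + 6)*b = -6*b)
t(-10, 10 - 1*11) + R = -6*(-10) - 25 = 60 - 25 = 35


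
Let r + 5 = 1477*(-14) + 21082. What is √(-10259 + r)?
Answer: 2*I*√2465 ≈ 99.297*I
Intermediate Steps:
r = 399 (r = -5 + (1477*(-14) + 21082) = -5 + (-20678 + 21082) = -5 + 404 = 399)
√(-10259 + r) = √(-10259 + 399) = √(-9860) = 2*I*√2465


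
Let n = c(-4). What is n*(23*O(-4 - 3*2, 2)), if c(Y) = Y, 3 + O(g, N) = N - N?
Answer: 276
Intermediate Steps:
O(g, N) = -3 (O(g, N) = -3 + (N - N) = -3 + 0 = -3)
n = -4
n*(23*O(-4 - 3*2, 2)) = -92*(-3) = -4*(-69) = 276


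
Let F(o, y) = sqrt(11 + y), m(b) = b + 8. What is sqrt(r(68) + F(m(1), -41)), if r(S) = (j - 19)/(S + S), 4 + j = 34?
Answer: sqrt(374 + 4624*I*sqrt(30))/68 ≈ 1.6671 + 1.6427*I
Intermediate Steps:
j = 30 (j = -4 + 34 = 30)
r(S) = 11/(2*S) (r(S) = (30 - 19)/(S + S) = 11/((2*S)) = 11*(1/(2*S)) = 11/(2*S))
m(b) = 8 + b
sqrt(r(68) + F(m(1), -41)) = sqrt((11/2)/68 + sqrt(11 - 41)) = sqrt((11/2)*(1/68) + sqrt(-30)) = sqrt(11/136 + I*sqrt(30))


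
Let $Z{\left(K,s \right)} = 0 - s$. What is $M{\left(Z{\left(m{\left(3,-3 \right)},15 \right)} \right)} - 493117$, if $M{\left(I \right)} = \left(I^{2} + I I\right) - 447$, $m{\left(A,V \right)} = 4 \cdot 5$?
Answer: $-493114$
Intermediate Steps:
$m{\left(A,V \right)} = 20$
$Z{\left(K,s \right)} = - s$
$M{\left(I \right)} = -447 + 2 I^{2}$ ($M{\left(I \right)} = \left(I^{2} + I^{2}\right) - 447 = 2 I^{2} - 447 = -447 + 2 I^{2}$)
$M{\left(Z{\left(m{\left(3,-3 \right)},15 \right)} \right)} - 493117 = \left(-447 + 2 \left(\left(-1\right) 15\right)^{2}\right) - 493117 = \left(-447 + 2 \left(-15\right)^{2}\right) - 493117 = \left(-447 + 2 \cdot 225\right) - 493117 = \left(-447 + 450\right) - 493117 = 3 - 493117 = -493114$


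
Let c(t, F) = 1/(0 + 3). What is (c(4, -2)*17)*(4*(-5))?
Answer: -340/3 ≈ -113.33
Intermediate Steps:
c(t, F) = ⅓ (c(t, F) = 1/3 = ⅓)
(c(4, -2)*17)*(4*(-5)) = ((⅓)*17)*(4*(-5)) = (17/3)*(-20) = -340/3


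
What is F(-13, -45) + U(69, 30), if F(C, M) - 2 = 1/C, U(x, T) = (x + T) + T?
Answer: 1702/13 ≈ 130.92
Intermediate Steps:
U(x, T) = x + 2*T (U(x, T) = (T + x) + T = x + 2*T)
F(C, M) = 2 + 1/C
F(-13, -45) + U(69, 30) = (2 + 1/(-13)) + (69 + 2*30) = (2 - 1/13) + (69 + 60) = 25/13 + 129 = 1702/13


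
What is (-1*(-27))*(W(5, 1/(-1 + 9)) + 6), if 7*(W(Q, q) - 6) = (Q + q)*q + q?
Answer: 20925/64 ≈ 326.95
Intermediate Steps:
W(Q, q) = 6 + q/7 + q*(Q + q)/7 (W(Q, q) = 6 + ((Q + q)*q + q)/7 = 6 + (q*(Q + q) + q)/7 = 6 + (q + q*(Q + q))/7 = 6 + (q/7 + q*(Q + q)/7) = 6 + q/7 + q*(Q + q)/7)
(-1*(-27))*(W(5, 1/(-1 + 9)) + 6) = (-1*(-27))*((6 + 1/(7*(-1 + 9)) + (1/(-1 + 9))²/7 + (⅐)*5/(-1 + 9)) + 6) = 27*((6 + (⅐)/8 + (1/8)²/7 + (⅐)*5/8) + 6) = 27*((6 + (⅐)*(⅛) + (⅛)²/7 + (⅐)*5*(⅛)) + 6) = 27*((6 + 1/56 + (⅐)*(1/64) + 5/56) + 6) = 27*((6 + 1/56 + 1/448 + 5/56) + 6) = 27*(391/64 + 6) = 27*(775/64) = 20925/64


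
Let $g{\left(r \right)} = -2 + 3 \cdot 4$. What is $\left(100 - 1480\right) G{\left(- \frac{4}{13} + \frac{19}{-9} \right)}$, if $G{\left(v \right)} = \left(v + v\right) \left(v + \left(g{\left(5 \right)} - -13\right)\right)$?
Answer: $\frac{626946880}{4563} \approx 1.374 \cdot 10^{5}$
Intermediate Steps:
$g{\left(r \right)} = 10$ ($g{\left(r \right)} = -2 + 12 = 10$)
$G{\left(v \right)} = 2 v \left(23 + v\right)$ ($G{\left(v \right)} = \left(v + v\right) \left(v + \left(10 - -13\right)\right) = 2 v \left(v + \left(10 + 13\right)\right) = 2 v \left(v + 23\right) = 2 v \left(23 + v\right)$)
$\left(100 - 1480\right) G{\left(- \frac{4}{13} + \frac{19}{-9} \right)} = \left(100 - 1480\right) 2 \left(- \frac{4}{13} + \frac{19}{-9}\right) \left(23 + \left(- \frac{4}{13} + \frac{19}{-9}\right)\right) = - 1380 \cdot 2 \left(\left(-4\right) \frac{1}{13} + 19 \left(- \frac{1}{9}\right)\right) \left(23 + \left(\left(-4\right) \frac{1}{13} + 19 \left(- \frac{1}{9}\right)\right)\right) = - 1380 \cdot 2 \left(- \frac{4}{13} - \frac{19}{9}\right) \left(23 - \frac{283}{117}\right) = - 1380 \cdot 2 \left(- \frac{283}{117}\right) \left(23 - \frac{283}{117}\right) = - 1380 \cdot 2 \left(- \frac{283}{117}\right) \frac{2408}{117} = \left(-1380\right) \left(- \frac{1362928}{13689}\right) = \frac{626946880}{4563}$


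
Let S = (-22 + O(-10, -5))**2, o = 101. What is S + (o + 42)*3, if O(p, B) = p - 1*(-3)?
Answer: 1270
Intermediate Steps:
O(p, B) = 3 + p (O(p, B) = p + 3 = 3 + p)
S = 841 (S = (-22 + (3 - 10))**2 = (-22 - 7)**2 = (-29)**2 = 841)
S + (o + 42)*3 = 841 + (101 + 42)*3 = 841 + 143*3 = 841 + 429 = 1270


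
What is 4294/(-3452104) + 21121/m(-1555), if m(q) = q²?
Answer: 31264444617/4173636887300 ≈ 0.0074909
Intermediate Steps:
4294/(-3452104) + 21121/m(-1555) = 4294/(-3452104) + 21121/((-1555)²) = 4294*(-1/3452104) + 21121/2418025 = -2147/1726052 + 21121*(1/2418025) = -2147/1726052 + 21121/2418025 = 31264444617/4173636887300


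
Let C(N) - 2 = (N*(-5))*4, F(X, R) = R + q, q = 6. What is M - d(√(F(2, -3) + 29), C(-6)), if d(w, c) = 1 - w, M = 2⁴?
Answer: 15 + 4*√2 ≈ 20.657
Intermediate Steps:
F(X, R) = 6 + R (F(X, R) = R + 6 = 6 + R)
M = 16
C(N) = 2 - 20*N (C(N) = 2 + (N*(-5))*4 = 2 - 5*N*4 = 2 - 20*N)
M - d(√(F(2, -3) + 29), C(-6)) = 16 - (1 - √((6 - 3) + 29)) = 16 - (1 - √(3 + 29)) = 16 - (1 - √32) = 16 - (1 - 4*√2) = 16 + (-1 + 4*√2) = 15 + 4*√2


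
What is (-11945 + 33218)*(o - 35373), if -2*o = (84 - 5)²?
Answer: -1637744451/2 ≈ -8.1887e+8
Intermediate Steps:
o = -6241/2 (o = -(84 - 5)²/2 = -½*79² = -½*6241 = -6241/2 ≈ -3120.5)
(-11945 + 33218)*(o - 35373) = (-11945 + 33218)*(-6241/2 - 35373) = 21273*(-76987/2) = -1637744451/2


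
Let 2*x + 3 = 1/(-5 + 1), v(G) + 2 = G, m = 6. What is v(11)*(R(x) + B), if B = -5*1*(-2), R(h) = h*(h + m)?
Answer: 1665/64 ≈ 26.016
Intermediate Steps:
v(G) = -2 + G
x = -13/8 (x = -3/2 + 1/(2*(-5 + 1)) = -3/2 + (1/2)/(-4) = -3/2 + (1/2)*(-1/4) = -3/2 - 1/8 = -13/8 ≈ -1.6250)
R(h) = h*(6 + h) (R(h) = h*(h + 6) = h*(6 + h))
B = 10 (B = -5*(-2) = 10)
v(11)*(R(x) + B) = (-2 + 11)*(-13*(6 - 13/8)/8 + 10) = 9*(-13/8*35/8 + 10) = 9*(-455/64 + 10) = 9*(185/64) = 1665/64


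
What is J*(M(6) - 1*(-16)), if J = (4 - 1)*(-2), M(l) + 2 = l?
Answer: -120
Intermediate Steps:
M(l) = -2 + l
J = -6 (J = 3*(-2) = -6)
J*(M(6) - 1*(-16)) = -6*((-2 + 6) - 1*(-16)) = -6*(4 + 16) = -6*20 = -120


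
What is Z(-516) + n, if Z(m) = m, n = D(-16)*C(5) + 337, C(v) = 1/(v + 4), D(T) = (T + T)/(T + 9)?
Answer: -11245/63 ≈ -178.49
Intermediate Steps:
D(T) = 2*T/(9 + T) (D(T) = (2*T)/(9 + T) = 2*T/(9 + T))
C(v) = 1/(4 + v)
n = 21263/63 (n = (2*(-16)/(9 - 16))/(4 + 5) + 337 = (2*(-16)/(-7))/9 + 337 = (2*(-16)*(-⅐))*(⅑) + 337 = (32/7)*(⅑) + 337 = 32/63 + 337 = 21263/63 ≈ 337.51)
Z(-516) + n = -516 + 21263/63 = -11245/63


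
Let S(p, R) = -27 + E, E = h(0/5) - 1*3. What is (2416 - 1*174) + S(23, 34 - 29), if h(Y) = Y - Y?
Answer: 2212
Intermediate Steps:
h(Y) = 0
E = -3 (E = 0 - 1*3 = 0 - 3 = -3)
S(p, R) = -30 (S(p, R) = -27 - 3 = -30)
(2416 - 1*174) + S(23, 34 - 29) = (2416 - 1*174) - 30 = (2416 - 174) - 30 = 2242 - 30 = 2212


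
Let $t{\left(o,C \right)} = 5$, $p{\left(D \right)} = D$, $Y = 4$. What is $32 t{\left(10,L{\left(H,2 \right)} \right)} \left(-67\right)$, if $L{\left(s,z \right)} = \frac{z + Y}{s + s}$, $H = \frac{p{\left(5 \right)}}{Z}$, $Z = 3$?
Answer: $-10720$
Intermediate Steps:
$H = \frac{5}{3} \approx 1.6667$
$L{\left(s,z \right)} = \frac{4 + z}{2 s}$ ($L{\left(s,z \right)} = \frac{z + 4}{s + s} = \frac{4 + z}{2 s}$)
$32 t{\left(10,L{\left(H,2 \right)} \right)} \left(-67\right) = 32 \cdot 5 \left(-67\right) = 160 \left(-67\right) = -10720$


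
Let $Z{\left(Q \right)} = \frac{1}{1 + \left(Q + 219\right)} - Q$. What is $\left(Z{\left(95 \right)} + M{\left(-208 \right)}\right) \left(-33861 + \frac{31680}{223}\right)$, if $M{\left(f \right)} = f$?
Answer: $\frac{153250964}{15} \approx 1.0217 \cdot 10^{7}$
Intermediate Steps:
$Z{\left(Q \right)} = \frac{1}{220 + Q} - Q$ ($Z{\left(Q \right)} = \frac{1}{1 + \left(219 + Q\right)} - Q = \frac{1}{220 + Q} - Q$)
$\left(Z{\left(95 \right)} + M{\left(-208 \right)}\right) \left(-33861 + \frac{31680}{223}\right) = \left(\frac{1 - 95^{2} - 20900}{220 + 95} - 208\right) \left(-33861 + \frac{31680}{223}\right) = \left(\frac{1 - 9025 - 20900}{315} - 208\right) \left(-33861 + 31680 \cdot \frac{1}{223}\right) = \left(\frac{1 - 9025 - 20900}{315} - 208\right) \left(-33861 + \frac{31680}{223}\right) = \left(\frac{1}{315} \left(-29924\right) - 208\right) \left(- \frac{7519323}{223}\right) = \left(- \frac{29924}{315} - 208\right) \left(- \frac{7519323}{223}\right) = \left(- \frac{95444}{315}\right) \left(- \frac{7519323}{223}\right) = \frac{153250964}{15}$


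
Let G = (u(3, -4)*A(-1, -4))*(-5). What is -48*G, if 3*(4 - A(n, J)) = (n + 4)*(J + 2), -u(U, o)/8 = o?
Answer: 46080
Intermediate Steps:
u(U, o) = -8*o
A(n, J) = 4 - (2 + J)*(4 + n)/3 (A(n, J) = 4 - (n + 4)*(J + 2)/3 = 4 - (4 + n)*(2 + J)/3 = 4 - (2 + J)*(4 + n)/3)
G = -960 (G = ((-8*(-4))*(4/3 - 4/3*(-4) - ⅔*(-1) - ⅓*(-4)*(-1)))*(-5) = (32*(4/3 + 16/3 + ⅔ - 4/3))*(-5) = (32*6)*(-5) = 192*(-5) = -960)
-48*G = -48*(-960) = 46080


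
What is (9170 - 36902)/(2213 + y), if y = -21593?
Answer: 2311/1615 ≈ 1.4310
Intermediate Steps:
(9170 - 36902)/(2213 + y) = (9170 - 36902)/(2213 - 21593) = -27732/(-19380) = -27732*(-1/19380) = 2311/1615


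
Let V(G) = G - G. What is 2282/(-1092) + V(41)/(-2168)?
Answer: -163/78 ≈ -2.0897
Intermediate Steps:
V(G) = 0
2282/(-1092) + V(41)/(-2168) = 2282/(-1092) + 0/(-2168) = 2282*(-1/1092) + 0*(-1/2168) = -163/78 + 0 = -163/78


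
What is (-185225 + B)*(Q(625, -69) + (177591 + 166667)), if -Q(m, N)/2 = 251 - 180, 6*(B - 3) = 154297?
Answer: -164665528030/3 ≈ -5.4888e+10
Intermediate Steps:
B = 154315/6 (B = 3 + (1/6)*154297 = 3 + 154297/6 = 154315/6 ≈ 25719.)
Q(m, N) = -142 (Q(m, N) = -2*(251 - 180) = -2*71 = -142)
(-185225 + B)*(Q(625, -69) + (177591 + 166667)) = (-185225 + 154315/6)*(-142 + (177591 + 166667)) = -957035*(-142 + 344258)/6 = -957035/6*344116 = -164665528030/3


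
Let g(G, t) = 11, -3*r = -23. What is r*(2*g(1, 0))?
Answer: 506/3 ≈ 168.67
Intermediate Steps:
r = 23/3 (r = -1/3*(-23) = 23/3 ≈ 7.6667)
r*(2*g(1, 0)) = 23*(2*11)/3 = (23/3)*22 = 506/3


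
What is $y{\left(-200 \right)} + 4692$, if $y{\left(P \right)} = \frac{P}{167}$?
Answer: $\frac{783364}{167} \approx 4690.8$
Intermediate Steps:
$y{\left(P \right)} = \frac{P}{167}$ ($y{\left(P \right)} = P \frac{1}{167} = \frac{P}{167}$)
$y{\left(-200 \right)} + 4692 = \frac{1}{167} \left(-200\right) + 4692 = - \frac{200}{167} + 4692 = \frac{783364}{167}$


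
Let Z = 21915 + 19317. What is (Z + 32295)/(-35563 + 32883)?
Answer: -73527/2680 ≈ -27.435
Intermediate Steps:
Z = 41232
(Z + 32295)/(-35563 + 32883) = (41232 + 32295)/(-35563 + 32883) = 73527/(-2680) = 73527*(-1/2680) = -73527/2680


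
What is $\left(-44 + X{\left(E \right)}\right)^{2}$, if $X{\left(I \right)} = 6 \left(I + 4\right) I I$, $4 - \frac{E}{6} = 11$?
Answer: $161793799696$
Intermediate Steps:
$E = -42$ ($E = 24 - 66 = -42$)
$X{\left(I \right)} = I^{2} \left(24 + 6 I\right)$ ($X{\left(I \right)} = 6 \left(4 + I\right) I^{2} = \left(24 + 6 I\right) I^{2} = I^{2} \left(24 + 6 I\right)$)
$\left(-44 + X{\left(E \right)}\right)^{2} = \left(-44 + 6 \left(-42\right)^{2} \left(4 - 42\right)\right)^{2} = \left(-44 + 6 \cdot 1764 \left(-38\right)\right)^{2} = \left(-44 - 402192\right)^{2} = \left(-402236\right)^{2} = 161793799696$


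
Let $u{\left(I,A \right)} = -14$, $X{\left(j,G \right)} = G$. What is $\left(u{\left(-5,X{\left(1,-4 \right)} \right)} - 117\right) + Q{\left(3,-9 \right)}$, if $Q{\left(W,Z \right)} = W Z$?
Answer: $-158$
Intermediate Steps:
$\left(u{\left(-5,X{\left(1,-4 \right)} \right)} - 117\right) + Q{\left(3,-9 \right)} = \left(-14 - 117\right) + 3 \left(-9\right) = -131 - 27 = -158$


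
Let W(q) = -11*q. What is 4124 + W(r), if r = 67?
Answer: 3387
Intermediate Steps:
4124 + W(r) = 4124 - 11*67 = 4124 - 737 = 3387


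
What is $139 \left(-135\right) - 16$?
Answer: $-18781$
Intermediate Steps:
$139 \left(-135\right) - 16 = -18765 + \left(-45 + 29\right) = -18765 - 16 = -18781$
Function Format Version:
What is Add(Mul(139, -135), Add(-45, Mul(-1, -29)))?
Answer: -18781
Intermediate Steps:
Add(Mul(139, -135), Add(-45, Mul(-1, -29))) = Add(-18765, Add(-45, 29)) = Add(-18765, -16) = -18781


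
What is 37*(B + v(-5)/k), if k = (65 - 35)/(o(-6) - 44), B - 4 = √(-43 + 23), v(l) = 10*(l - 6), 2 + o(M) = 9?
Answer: 15503/3 + 74*I*√5 ≈ 5167.7 + 165.47*I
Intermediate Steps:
o(M) = 7 (o(M) = -2 + 9 = 7)
v(l) = -60 + 10*l (v(l) = 10*(-6 + l) = -60 + 10*l)
B = 4 + 2*I*√5 (B = 4 + √(-43 + 23) = 4 + √(-20) = 4 + 2*I*√5 ≈ 4.0 + 4.4721*I)
k = -30/37 (k = (65 - 35)/(7 - 44) = 30/(-37) = 30*(-1/37) = -30/37 ≈ -0.81081)
37*(B + v(-5)/k) = 37*((4 + 2*I*√5) + (-60 + 10*(-5))/(-30/37)) = 37*((4 + 2*I*√5) + (-60 - 50)*(-37/30)) = 37*((4 + 2*I*√5) - 110*(-37/30)) = 37*((4 + 2*I*√5) + 407/3) = 37*(419/3 + 2*I*√5) = 15503/3 + 74*I*√5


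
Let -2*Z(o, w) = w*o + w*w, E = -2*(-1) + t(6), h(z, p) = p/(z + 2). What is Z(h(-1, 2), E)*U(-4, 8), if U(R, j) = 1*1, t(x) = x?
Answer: -40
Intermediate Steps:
h(z, p) = p/(2 + z)
E = 8 (E = -2*(-1) + 6 = 2 + 6 = 8)
Z(o, w) = -w**2/2 - o*w/2 (Z(o, w) = -(w*o + w*w)/2 = -(o*w + w**2)/2 = -(w**2 + o*w)/2 = -w**2/2 - o*w/2)
U(R, j) = 1
Z(h(-1, 2), E)*U(-4, 8) = -1/2*8*(2/(2 - 1) + 8)*1 = -1/2*8*(2/1 + 8)*1 = -1/2*8*(2*1 + 8)*1 = -1/2*8*(2 + 8)*1 = -1/2*8*10*1 = -40*1 = -40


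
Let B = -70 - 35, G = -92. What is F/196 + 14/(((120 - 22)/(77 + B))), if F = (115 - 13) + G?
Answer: -387/98 ≈ -3.9490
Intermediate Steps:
F = 10 (F = (115 - 13) - 92 = 102 - 92 = 10)
B = -105
F/196 + 14/(((120 - 22)/(77 + B))) = 10/196 + 14/(((120 - 22)/(77 - 105))) = 10*(1/196) + 14/((98/(-28))) = 5/98 + 14/((98*(-1/28))) = 5/98 + 14/(-7/2) = 5/98 + 14*(-2/7) = 5/98 - 4 = -387/98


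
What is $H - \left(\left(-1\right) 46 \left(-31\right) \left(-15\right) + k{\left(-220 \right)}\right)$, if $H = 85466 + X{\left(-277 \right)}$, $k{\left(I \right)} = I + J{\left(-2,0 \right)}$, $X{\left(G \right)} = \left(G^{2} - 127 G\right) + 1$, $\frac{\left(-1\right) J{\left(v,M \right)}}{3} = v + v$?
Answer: $218973$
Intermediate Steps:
$J{\left(v,M \right)} = - 6 v$ ($J{\left(v,M \right)} = - 3 \left(v + v\right) = - 3 \cdot 2 v = - 6 v$)
$X{\left(G \right)} = 1 + G^{2} - 127 G$
$k{\left(I \right)} = 12 + I$ ($k{\left(I \right)} = I - -12 = I + 12 = 12 + I$)
$H = 197375$ ($H = 85466 + \left(1 + \left(-277\right)^{2} - -35179\right) = 85466 + \left(1 + 76729 + 35179\right) = 85466 + 111909 = 197375$)
$H - \left(\left(-1\right) 46 \left(-31\right) \left(-15\right) + k{\left(-220 \right)}\right) = 197375 + \left(46 \left(-31\right) \left(-15\right) - \left(12 - 220\right)\right) = 197375 - -21598 = 197375 + \left(21390 + 208\right) = 197375 + 21598 = 218973$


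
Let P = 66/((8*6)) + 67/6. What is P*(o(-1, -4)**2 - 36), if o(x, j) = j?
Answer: -1505/6 ≈ -250.83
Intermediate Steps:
P = 301/24 (P = 66/48 + 67*(1/6) = 66*(1/48) + 67/6 = 11/8 + 67/6 = 301/24 ≈ 12.542)
P*(o(-1, -4)**2 - 36) = 301*((-4)**2 - 36)/24 = 301*(16 - 36)/24 = (301/24)*(-20) = -1505/6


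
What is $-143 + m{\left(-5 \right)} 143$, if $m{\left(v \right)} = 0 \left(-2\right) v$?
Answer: $-143$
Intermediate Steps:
$m{\left(v \right)} = 0$ ($m{\left(v \right)} = 0 v = 0$)
$-143 + m{\left(-5 \right)} 143 = -143 + 0 \cdot 143 = -143 + 0 = -143$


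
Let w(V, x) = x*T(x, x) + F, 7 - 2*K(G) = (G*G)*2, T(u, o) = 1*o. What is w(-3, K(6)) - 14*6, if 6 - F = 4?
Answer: 3897/4 ≈ 974.25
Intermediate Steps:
F = 2 (F = 6 - 1*4 = 6 - 4 = 2)
T(u, o) = o
K(G) = 7/2 - G**2 (K(G) = 7/2 - G*G*2/2 = 7/2 - G**2*2/2 = 7/2 - G**2)
w(V, x) = 2 + x**2 (w(V, x) = x*x + 2 = x**2 + 2 = 2 + x**2)
w(-3, K(6)) - 14*6 = (2 + (7/2 - 1*6**2)**2) - 14*6 = (2 + (7/2 - 1*36)**2) - 84 = (2 + (7/2 - 36)**2) - 84 = (2 + (-65/2)**2) - 84 = (2 + 4225/4) - 84 = 4233/4 - 84 = 3897/4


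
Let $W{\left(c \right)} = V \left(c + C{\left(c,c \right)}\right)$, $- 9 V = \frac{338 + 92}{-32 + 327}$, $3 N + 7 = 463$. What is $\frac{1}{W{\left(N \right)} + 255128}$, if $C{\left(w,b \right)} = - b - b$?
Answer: $\frac{531}{135486040} \approx 3.9192 \cdot 10^{-6}$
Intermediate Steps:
$C{\left(w,b \right)} = - 2 b$
$N = 152$ ($N = - \frac{7}{3} + \frac{1}{3} \cdot 463 = - \frac{7}{3} + \frac{463}{3} = 152$)
$V = - \frac{86}{531}$ ($V = - \frac{\left(338 + 92\right) \frac{1}{-32 + 327}}{9} = - \frac{430 \cdot \frac{1}{295}}{9} = \left(- \frac{1}{9}\right) \frac{86}{59} = - \frac{86}{531} \approx -0.16196$)
$W{\left(c \right)} = \frac{86 c}{531}$ ($W{\left(c \right)} = - \frac{86 \left(c - 2 c\right)}{531} = - \frac{86 \left(- c\right)}{531} = \frac{86 c}{531}$)
$\frac{1}{W{\left(N \right)} + 255128} = \frac{1}{\frac{86}{531} \cdot 152 + 255128} = \frac{1}{\frac{13072}{531} + 255128} = \frac{1}{\frac{135486040}{531}} = \frac{531}{135486040}$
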